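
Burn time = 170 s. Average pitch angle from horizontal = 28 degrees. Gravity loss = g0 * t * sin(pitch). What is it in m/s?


GL = 9.81 * 170 * sin(28 deg) = 783 m/s

783 m/s


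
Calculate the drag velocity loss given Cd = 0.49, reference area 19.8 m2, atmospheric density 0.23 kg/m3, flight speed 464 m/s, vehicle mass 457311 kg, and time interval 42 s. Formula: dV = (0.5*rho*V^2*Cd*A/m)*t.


D = 0.5 * 0.23 * 464^2 * 0.49 * 19.8 = 240212.21 N
a = 240212.21 / 457311 = 0.5253 m/s2
dV = 0.5253 * 42 = 22.1 m/s

22.1 m/s


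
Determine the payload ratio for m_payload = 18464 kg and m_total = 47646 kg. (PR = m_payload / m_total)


PR = 18464 / 47646 = 0.3875

0.3875


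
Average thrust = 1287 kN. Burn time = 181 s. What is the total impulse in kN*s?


It = 1287 * 181 = 232947 kN*s

232947 kN*s


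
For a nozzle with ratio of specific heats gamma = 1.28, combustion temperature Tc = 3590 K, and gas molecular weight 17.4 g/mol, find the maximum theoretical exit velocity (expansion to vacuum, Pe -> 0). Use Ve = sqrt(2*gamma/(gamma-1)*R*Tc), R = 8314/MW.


R = 8314 / 17.4 = 477.82 J/(kg.K)
Ve = sqrt(2 * 1.28 / (1.28 - 1) * 477.82 * 3590) = 3960 m/s

3960 m/s


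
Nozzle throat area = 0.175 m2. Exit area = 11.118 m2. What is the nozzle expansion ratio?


AR = 11.118 / 0.175 = 63.5

63.5


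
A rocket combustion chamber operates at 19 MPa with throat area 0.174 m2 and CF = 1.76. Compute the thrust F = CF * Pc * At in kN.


F = 1.76 * 19e6 * 0.174 = 5.8186e+06 N = 5818.6 kN

5818.6 kN


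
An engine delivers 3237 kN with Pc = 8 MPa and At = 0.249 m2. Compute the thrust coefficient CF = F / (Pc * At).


CF = 3237000 / (8e6 * 0.249) = 1.62

1.62


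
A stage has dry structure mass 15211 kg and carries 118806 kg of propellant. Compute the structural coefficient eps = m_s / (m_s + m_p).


eps = 15211 / (15211 + 118806) = 0.1135

0.1135


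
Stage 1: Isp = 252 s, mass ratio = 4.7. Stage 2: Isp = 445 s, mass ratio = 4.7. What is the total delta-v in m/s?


dV1 = 252 * 9.81 * ln(4.7) = 3825.8 m/s
dV2 = 445 * 9.81 * ln(4.7) = 6755.8 m/s
Total dV = 3825.8 + 6755.8 = 10581.6 m/s ~ 10582 m/s

10582 m/s


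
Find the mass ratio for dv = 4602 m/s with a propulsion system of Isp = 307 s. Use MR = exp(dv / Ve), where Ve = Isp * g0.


Ve = 307 * 9.81 = 3011.67 m/s
MR = exp(4602 / 3011.67) = 4.609

4.609


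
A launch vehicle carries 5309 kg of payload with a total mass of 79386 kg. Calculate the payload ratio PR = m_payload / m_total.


PR = 5309 / 79386 = 0.0669

0.0669


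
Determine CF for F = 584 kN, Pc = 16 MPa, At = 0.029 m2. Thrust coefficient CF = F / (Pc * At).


CF = 584000 / (16e6 * 0.029) = 1.26

1.26


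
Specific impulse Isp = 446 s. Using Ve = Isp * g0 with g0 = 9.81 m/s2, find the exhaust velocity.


Ve = Isp * g0 = 446 * 9.81 = 4375.3 m/s

4375.3 m/s


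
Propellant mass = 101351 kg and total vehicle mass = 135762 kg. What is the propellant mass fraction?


PMF = 101351 / 135762 = 0.747

0.747


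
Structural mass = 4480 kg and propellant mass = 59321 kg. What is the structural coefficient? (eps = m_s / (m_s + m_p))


eps = 4480 / (4480 + 59321) = 0.0702

0.0702


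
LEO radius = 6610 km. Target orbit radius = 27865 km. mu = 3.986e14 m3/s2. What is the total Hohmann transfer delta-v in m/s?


V1 = sqrt(mu/r1) = 7765.47 m/s
dV1 = V1*(sqrt(2*r2/(r1+r2)) - 1) = 2107.78 m/s
V2 = sqrt(mu/r2) = 3782.15 m/s
dV2 = V2*(1 - sqrt(2*r1/(r1+r2))) = 1440.07 m/s
Total dV = 3548 m/s

3548 m/s


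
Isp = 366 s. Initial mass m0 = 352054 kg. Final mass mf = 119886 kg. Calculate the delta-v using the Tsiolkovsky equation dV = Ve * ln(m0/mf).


Ve = 366 * 9.81 = 3590.46 m/s
dV = 3590.46 * ln(352054/119886) = 3868 m/s

3868 m/s


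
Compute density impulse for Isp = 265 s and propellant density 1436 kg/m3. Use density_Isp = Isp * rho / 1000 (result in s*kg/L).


rho*Isp = 265 * 1436 / 1000 = 381 s*kg/L

381 s*kg/L


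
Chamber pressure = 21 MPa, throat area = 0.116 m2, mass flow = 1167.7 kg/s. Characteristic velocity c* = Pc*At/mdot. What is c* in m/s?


c* = 21e6 * 0.116 / 1167.7 = 2086 m/s

2086 m/s


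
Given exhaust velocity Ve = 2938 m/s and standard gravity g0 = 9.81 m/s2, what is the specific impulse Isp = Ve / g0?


Isp = Ve / g0 = 2938 / 9.81 = 299.5 s

299.5 s


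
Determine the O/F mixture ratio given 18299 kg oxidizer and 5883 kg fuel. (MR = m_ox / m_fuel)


MR = 18299 / 5883 = 3.11

3.11


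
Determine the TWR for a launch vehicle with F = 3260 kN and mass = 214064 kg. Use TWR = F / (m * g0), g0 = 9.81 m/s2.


TWR = 3260000 / (214064 * 9.81) = 1.55

1.55


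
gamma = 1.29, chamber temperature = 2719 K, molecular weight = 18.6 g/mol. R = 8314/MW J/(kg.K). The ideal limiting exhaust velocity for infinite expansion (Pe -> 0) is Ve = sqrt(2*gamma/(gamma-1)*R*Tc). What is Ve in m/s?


R = 8314 / 18.6 = 446.99 J/(kg.K)
Ve = sqrt(2 * 1.29 / (1.29 - 1) * 446.99 * 2719) = 3288 m/s

3288 m/s


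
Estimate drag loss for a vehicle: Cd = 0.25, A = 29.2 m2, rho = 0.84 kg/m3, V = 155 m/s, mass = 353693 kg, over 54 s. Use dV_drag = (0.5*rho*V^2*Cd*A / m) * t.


D = 0.5 * 0.84 * 155^2 * 0.25 * 29.2 = 73660.65 N
a = 73660.65 / 353693 = 0.2083 m/s2
dV = 0.2083 * 54 = 11.2 m/s

11.2 m/s


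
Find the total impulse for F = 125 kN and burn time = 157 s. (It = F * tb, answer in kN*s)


It = 125 * 157 = 19625 kN*s

19625 kN*s


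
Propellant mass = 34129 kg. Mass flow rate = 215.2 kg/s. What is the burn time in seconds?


tb = 34129 / 215.2 = 158.6 s

158.6 s


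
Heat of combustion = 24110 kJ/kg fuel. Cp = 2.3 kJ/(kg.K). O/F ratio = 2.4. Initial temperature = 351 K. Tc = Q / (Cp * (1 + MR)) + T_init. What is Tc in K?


Tc = 24110 / (2.3 * (1 + 2.4)) + 351 = 3434 K

3434 K


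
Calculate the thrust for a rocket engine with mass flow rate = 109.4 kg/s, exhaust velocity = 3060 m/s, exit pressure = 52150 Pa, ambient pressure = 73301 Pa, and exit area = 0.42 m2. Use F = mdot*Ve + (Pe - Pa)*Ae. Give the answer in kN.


F = 109.4 * 3060 + (52150 - 73301) * 0.42 = 325881.0 N = 325.9 kN

325.9 kN


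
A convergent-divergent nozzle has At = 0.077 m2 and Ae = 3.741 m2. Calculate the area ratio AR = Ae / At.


AR = 3.741 / 0.077 = 48.6

48.6


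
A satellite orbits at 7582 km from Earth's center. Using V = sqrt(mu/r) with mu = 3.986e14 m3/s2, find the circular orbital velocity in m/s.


V = sqrt(3.986e14 / 7582000) = 7251 m/s

7251 m/s


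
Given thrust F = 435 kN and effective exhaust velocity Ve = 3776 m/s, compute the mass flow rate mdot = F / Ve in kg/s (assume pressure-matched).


mdot = F / Ve = 435000 / 3776 = 115.2 kg/s

115.2 kg/s


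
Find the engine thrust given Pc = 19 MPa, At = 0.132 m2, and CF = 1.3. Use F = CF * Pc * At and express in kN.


F = 1.3 * 19e6 * 0.132 = 3.2604e+06 N = 3260.4 kN

3260.4 kN


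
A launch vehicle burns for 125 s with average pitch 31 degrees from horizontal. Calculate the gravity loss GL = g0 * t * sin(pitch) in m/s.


GL = 9.81 * 125 * sin(31 deg) = 632 m/s

632 m/s


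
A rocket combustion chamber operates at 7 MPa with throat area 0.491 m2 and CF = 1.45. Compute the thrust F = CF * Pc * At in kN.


F = 1.45 * 7e6 * 0.491 = 4.9836e+06 N = 4983.6 kN

4983.6 kN


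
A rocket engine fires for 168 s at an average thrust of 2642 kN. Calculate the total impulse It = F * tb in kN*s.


It = 2642 * 168 = 443856 kN*s

443856 kN*s


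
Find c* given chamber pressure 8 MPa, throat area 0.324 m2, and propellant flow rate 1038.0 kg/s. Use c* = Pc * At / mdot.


c* = 8e6 * 0.324 / 1038.0 = 2497 m/s

2497 m/s


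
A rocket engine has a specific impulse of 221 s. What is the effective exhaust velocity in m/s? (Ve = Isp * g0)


Ve = Isp * g0 = 221 * 9.81 = 2168.0 m/s

2168.0 m/s


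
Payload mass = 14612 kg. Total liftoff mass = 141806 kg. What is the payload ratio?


PR = 14612 / 141806 = 0.103

0.103


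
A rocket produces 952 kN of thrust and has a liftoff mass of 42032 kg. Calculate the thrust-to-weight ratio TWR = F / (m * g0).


TWR = 952000 / (42032 * 9.81) = 2.31

2.31


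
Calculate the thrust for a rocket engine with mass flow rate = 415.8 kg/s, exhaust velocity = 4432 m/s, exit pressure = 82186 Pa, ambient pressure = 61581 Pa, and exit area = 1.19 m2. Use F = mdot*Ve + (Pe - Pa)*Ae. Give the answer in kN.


F = 415.8 * 4432 + (82186 - 61581) * 1.19 = 1.8673e+06 N = 1867.3 kN

1867.3 kN


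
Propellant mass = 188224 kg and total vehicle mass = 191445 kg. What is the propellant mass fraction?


PMF = 188224 / 191445 = 0.983

0.983


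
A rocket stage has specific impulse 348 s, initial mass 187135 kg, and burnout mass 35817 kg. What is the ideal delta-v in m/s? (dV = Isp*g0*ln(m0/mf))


Ve = 348 * 9.81 = 3413.88 m/s
dV = 3413.88 * ln(187135/35817) = 5645 m/s

5645 m/s


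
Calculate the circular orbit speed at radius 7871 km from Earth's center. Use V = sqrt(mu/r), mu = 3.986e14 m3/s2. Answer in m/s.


V = sqrt(3.986e14 / 7871000) = 7116 m/s

7116 m/s


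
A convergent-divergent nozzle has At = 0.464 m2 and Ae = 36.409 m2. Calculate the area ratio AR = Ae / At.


AR = 36.409 / 0.464 = 78.5

78.5


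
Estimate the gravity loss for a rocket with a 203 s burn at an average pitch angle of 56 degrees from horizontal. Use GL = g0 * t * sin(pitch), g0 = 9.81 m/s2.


GL = 9.81 * 203 * sin(56 deg) = 1651 m/s

1651 m/s


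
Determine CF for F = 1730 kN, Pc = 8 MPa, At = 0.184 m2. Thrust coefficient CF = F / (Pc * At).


CF = 1730000 / (8e6 * 0.184) = 1.18

1.18


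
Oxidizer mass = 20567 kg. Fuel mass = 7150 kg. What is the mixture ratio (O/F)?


MR = 20567 / 7150 = 2.88

2.88


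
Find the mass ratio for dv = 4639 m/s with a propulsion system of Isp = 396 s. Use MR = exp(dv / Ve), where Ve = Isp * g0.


Ve = 396 * 9.81 = 3884.76 m/s
MR = exp(4639 / 3884.76) = 3.301

3.301


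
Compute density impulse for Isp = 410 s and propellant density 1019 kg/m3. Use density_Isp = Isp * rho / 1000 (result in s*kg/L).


rho*Isp = 410 * 1019 / 1000 = 418 s*kg/L

418 s*kg/L


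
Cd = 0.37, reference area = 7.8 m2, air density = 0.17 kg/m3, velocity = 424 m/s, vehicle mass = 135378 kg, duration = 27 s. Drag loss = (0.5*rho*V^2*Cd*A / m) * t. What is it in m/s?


D = 0.5 * 0.17 * 424^2 * 0.37 * 7.8 = 44100.85 N
a = 44100.85 / 135378 = 0.3258 m/s2
dV = 0.3258 * 27 = 8.8 m/s

8.8 m/s


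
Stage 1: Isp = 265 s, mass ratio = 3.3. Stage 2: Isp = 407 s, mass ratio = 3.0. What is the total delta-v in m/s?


dV1 = 265 * 9.81 * ln(3.3) = 3103.8 m/s
dV2 = 407 * 9.81 * ln(3.0) = 4386.4 m/s
Total dV = 3103.8 + 4386.4 = 7490.2 m/s ~ 7490 m/s

7490 m/s


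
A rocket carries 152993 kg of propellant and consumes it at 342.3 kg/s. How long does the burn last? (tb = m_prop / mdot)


tb = 152993 / 342.3 = 447.0 s

447.0 s


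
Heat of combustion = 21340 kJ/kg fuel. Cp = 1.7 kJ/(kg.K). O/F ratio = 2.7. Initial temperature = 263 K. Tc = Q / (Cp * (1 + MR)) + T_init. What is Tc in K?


Tc = 21340 / (1.7 * (1 + 2.7)) + 263 = 3656 K

3656 K


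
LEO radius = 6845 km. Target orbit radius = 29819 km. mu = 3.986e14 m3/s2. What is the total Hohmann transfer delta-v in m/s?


V1 = sqrt(mu/r1) = 7631.01 m/s
dV1 = V1*(sqrt(2*r2/(r1+r2)) - 1) = 2101.47 m/s
V2 = sqrt(mu/r2) = 3656.13 m/s
dV2 = V2*(1 - sqrt(2*r1/(r1+r2))) = 1422.03 m/s
Total dV = 3523 m/s

3523 m/s


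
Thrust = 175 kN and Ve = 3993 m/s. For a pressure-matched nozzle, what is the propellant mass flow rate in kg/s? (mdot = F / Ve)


mdot = F / Ve = 175000 / 3993 = 43.8 kg/s

43.8 kg/s


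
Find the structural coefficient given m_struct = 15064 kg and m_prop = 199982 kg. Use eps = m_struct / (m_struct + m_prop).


eps = 15064 / (15064 + 199982) = 0.0701

0.0701


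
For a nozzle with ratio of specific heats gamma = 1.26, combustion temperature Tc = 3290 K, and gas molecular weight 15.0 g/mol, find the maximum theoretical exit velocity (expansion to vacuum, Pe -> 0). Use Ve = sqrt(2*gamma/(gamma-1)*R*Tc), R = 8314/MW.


R = 8314 / 15.0 = 554.27 J/(kg.K)
Ve = sqrt(2 * 1.26 / (1.26 - 1) * 554.27 * 3290) = 4204 m/s

4204 m/s


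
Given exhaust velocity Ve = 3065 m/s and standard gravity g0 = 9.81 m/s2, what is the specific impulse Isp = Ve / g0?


Isp = Ve / g0 = 3065 / 9.81 = 312.4 s

312.4 s


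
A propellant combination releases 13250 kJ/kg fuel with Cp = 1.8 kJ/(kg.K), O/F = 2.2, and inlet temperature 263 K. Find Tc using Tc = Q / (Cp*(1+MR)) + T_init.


Tc = 13250 / (1.8 * (1 + 2.2)) + 263 = 2563 K

2563 K


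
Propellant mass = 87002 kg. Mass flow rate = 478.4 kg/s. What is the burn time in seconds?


tb = 87002 / 478.4 = 181.9 s

181.9 s


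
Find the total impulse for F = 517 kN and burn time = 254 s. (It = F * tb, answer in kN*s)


It = 517 * 254 = 131318 kN*s

131318 kN*s


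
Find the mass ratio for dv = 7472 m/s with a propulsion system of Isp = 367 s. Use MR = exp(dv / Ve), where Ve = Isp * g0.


Ve = 367 * 9.81 = 3600.27 m/s
MR = exp(7472 / 3600.27) = 7.968

7.968


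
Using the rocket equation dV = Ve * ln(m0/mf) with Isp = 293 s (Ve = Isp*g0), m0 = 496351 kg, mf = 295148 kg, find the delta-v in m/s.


Ve = 293 * 9.81 = 2874.33 m/s
dV = 2874.33 * ln(496351/295148) = 1494 m/s

1494 m/s


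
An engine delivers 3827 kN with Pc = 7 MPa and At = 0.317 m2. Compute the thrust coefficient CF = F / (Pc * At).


CF = 3827000 / (7e6 * 0.317) = 1.72

1.72


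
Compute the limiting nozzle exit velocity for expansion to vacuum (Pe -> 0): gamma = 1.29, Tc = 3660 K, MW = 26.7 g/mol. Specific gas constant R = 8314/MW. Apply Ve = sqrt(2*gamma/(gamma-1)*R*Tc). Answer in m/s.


R = 8314 / 26.7 = 311.39 J/(kg.K)
Ve = sqrt(2 * 1.29 / (1.29 - 1) * 311.39 * 3660) = 3184 m/s

3184 m/s


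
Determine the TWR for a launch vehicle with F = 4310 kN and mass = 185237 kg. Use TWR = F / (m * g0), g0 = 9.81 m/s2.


TWR = 4310000 / (185237 * 9.81) = 2.37

2.37


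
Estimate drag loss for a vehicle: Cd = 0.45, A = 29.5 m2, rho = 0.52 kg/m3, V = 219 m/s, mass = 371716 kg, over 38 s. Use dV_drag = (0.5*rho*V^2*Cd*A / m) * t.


D = 0.5 * 0.52 * 219^2 * 0.45 * 29.5 = 165537.39 N
a = 165537.39 / 371716 = 0.4453 m/s2
dV = 0.4453 * 38 = 16.9 m/s

16.9 m/s


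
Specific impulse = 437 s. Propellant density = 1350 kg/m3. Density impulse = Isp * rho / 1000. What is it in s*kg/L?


rho*Isp = 437 * 1350 / 1000 = 590 s*kg/L

590 s*kg/L


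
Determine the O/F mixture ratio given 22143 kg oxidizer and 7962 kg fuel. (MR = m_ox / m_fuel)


MR = 22143 / 7962 = 2.78

2.78


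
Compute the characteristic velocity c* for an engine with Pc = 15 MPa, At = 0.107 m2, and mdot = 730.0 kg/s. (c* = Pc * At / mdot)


c* = 15e6 * 0.107 / 730.0 = 2199 m/s

2199 m/s


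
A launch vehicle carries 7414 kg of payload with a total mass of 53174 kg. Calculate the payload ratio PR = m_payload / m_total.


PR = 7414 / 53174 = 0.1394

0.1394


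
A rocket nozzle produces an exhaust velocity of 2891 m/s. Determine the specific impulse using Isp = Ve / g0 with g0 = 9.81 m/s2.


Isp = Ve / g0 = 2891 / 9.81 = 294.7 s

294.7 s


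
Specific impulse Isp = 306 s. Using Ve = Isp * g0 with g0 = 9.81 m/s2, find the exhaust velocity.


Ve = Isp * g0 = 306 * 9.81 = 3001.9 m/s

3001.9 m/s


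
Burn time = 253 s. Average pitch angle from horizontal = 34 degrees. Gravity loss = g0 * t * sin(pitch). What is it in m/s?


GL = 9.81 * 253 * sin(34 deg) = 1388 m/s

1388 m/s


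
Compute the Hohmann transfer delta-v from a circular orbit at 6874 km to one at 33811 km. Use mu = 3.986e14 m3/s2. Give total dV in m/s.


V1 = sqrt(mu/r1) = 7614.89 m/s
dV1 = V1*(sqrt(2*r2/(r1+r2)) - 1) = 2202.38 m/s
V2 = sqrt(mu/r2) = 3433.52 m/s
dV2 = V2*(1 - sqrt(2*r1/(r1+r2))) = 1437.6 m/s
Total dV = 3640 m/s

3640 m/s


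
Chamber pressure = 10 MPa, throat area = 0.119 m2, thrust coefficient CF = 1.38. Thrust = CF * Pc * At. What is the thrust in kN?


F = 1.38 * 10e6 * 0.119 = 1.6422e+06 N = 1642.2 kN

1642.2 kN


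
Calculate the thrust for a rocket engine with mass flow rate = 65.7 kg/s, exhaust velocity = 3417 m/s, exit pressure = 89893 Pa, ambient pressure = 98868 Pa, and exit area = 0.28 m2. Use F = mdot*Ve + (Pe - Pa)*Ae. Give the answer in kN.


F = 65.7 * 3417 + (89893 - 98868) * 0.28 = 221984.0 N = 222.0 kN

222.0 kN


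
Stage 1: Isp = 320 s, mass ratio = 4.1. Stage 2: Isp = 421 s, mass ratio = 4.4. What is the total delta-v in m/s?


dV1 = 320 * 9.81 * ln(4.1) = 4429.4 m/s
dV2 = 421 * 9.81 * ln(4.4) = 6119.0 m/s
Total dV = 4429.4 + 6119.0 = 10548.4 m/s ~ 10548 m/s

10548 m/s


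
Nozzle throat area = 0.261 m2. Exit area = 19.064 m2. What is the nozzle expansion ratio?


AR = 19.064 / 0.261 = 73.0

73.0


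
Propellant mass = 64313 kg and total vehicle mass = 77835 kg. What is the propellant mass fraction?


PMF = 64313 / 77835 = 0.826

0.826


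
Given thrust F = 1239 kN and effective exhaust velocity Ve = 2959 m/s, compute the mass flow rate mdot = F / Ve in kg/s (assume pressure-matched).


mdot = F / Ve = 1239000 / 2959 = 418.7 kg/s

418.7 kg/s


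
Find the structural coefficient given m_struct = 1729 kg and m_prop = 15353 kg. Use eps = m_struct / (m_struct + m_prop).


eps = 1729 / (1729 + 15353) = 0.1012

0.1012


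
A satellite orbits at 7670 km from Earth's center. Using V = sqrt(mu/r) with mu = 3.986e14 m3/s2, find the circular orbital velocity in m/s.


V = sqrt(3.986e14 / 7670000) = 7209 m/s

7209 m/s


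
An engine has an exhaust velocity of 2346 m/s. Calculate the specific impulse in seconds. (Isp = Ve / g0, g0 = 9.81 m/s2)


Isp = Ve / g0 = 2346 / 9.81 = 239.1 s

239.1 s


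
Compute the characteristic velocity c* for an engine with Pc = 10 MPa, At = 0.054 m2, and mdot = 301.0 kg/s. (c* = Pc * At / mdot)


c* = 10e6 * 0.054 / 301.0 = 1794 m/s

1794 m/s


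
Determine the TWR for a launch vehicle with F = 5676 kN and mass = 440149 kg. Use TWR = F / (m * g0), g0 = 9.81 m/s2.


TWR = 5676000 / (440149 * 9.81) = 1.31

1.31


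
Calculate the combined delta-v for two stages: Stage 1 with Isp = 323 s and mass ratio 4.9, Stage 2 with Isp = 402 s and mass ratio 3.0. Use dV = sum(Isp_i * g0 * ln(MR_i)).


dV1 = 323 * 9.81 * ln(4.9) = 5035.7 m/s
dV2 = 402 * 9.81 * ln(3.0) = 4332.5 m/s
Total dV = 5035.7 + 4332.5 = 9368.2 m/s ~ 9368 m/s

9368 m/s


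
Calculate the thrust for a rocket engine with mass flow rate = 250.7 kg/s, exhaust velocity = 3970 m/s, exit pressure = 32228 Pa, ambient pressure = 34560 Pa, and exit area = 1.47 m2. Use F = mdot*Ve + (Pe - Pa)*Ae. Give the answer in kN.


F = 250.7 * 3970 + (32228 - 34560) * 1.47 = 991851.0 N = 991.9 kN

991.9 kN


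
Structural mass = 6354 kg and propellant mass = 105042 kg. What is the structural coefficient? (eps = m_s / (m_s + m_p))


eps = 6354 / (6354 + 105042) = 0.057

0.057


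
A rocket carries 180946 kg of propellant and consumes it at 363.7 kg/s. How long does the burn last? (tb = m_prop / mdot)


tb = 180946 / 363.7 = 497.5 s

497.5 s


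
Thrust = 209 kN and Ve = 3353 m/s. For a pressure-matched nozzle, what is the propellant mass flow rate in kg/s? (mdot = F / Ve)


mdot = F / Ve = 209000 / 3353 = 62.3 kg/s

62.3 kg/s


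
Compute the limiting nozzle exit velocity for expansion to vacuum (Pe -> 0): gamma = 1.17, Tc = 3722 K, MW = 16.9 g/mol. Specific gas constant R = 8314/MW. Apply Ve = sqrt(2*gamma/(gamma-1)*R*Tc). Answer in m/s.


R = 8314 / 16.9 = 491.95 J/(kg.K)
Ve = sqrt(2 * 1.17 / (1.17 - 1) * 491.95 * 3722) = 5020 m/s

5020 m/s


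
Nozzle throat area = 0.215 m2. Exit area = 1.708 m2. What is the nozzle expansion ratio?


AR = 1.708 / 0.215 = 7.9

7.9


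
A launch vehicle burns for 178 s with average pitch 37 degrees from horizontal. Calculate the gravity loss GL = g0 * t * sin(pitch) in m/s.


GL = 9.81 * 178 * sin(37 deg) = 1051 m/s

1051 m/s


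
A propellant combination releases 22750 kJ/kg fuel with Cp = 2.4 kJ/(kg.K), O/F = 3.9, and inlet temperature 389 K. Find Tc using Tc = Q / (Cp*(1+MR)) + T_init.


Tc = 22750 / (2.4 * (1 + 3.9)) + 389 = 2324 K

2324 K


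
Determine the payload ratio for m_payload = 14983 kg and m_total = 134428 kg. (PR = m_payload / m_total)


PR = 14983 / 134428 = 0.1115

0.1115


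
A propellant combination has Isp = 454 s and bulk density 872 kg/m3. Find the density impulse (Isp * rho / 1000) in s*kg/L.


rho*Isp = 454 * 872 / 1000 = 396 s*kg/L

396 s*kg/L


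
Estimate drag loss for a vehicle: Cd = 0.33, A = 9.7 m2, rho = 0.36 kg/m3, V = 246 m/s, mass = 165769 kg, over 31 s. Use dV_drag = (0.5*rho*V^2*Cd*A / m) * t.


D = 0.5 * 0.36 * 246^2 * 0.33 * 9.7 = 34868.11 N
a = 34868.11 / 165769 = 0.2103 m/s2
dV = 0.2103 * 31 = 6.5 m/s

6.5 m/s


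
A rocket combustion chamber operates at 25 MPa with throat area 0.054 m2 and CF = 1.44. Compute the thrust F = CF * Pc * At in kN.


F = 1.44 * 25e6 * 0.054 = 1.9440e+06 N = 1944.0 kN

1944.0 kN


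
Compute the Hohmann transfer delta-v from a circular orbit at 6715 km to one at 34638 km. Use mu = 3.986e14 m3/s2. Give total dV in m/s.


V1 = sqrt(mu/r1) = 7704.52 m/s
dV1 = V1*(sqrt(2*r2/(r1+r2)) - 1) = 2267.51 m/s
V2 = sqrt(mu/r2) = 3392.28 m/s
dV2 = V2*(1 - sqrt(2*r1/(r1+r2))) = 1459.08 m/s
Total dV = 3727 m/s

3727 m/s


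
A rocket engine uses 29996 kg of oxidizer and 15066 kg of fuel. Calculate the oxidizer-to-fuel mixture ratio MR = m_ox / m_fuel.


MR = 29996 / 15066 = 1.99

1.99


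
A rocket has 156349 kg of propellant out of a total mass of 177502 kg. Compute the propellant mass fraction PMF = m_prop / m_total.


PMF = 156349 / 177502 = 0.881

0.881


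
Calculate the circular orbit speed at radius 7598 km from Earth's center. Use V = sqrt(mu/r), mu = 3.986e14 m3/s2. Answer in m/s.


V = sqrt(3.986e14 / 7598000) = 7243 m/s

7243 m/s


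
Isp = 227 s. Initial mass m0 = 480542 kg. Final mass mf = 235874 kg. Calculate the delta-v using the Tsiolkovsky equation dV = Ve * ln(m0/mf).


Ve = 227 * 9.81 = 2226.87 m/s
dV = 2226.87 * ln(480542/235874) = 1585 m/s

1585 m/s


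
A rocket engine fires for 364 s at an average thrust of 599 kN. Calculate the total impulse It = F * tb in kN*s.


It = 599 * 364 = 218036 kN*s

218036 kN*s


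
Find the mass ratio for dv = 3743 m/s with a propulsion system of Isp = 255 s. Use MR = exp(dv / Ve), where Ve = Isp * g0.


Ve = 255 * 9.81 = 2501.55 m/s
MR = exp(3743 / 2501.55) = 4.465

4.465


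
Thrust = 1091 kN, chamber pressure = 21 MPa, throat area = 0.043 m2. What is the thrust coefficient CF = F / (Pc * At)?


CF = 1091000 / (21e6 * 0.043) = 1.21

1.21


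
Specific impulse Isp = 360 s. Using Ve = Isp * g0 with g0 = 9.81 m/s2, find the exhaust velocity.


Ve = Isp * g0 = 360 * 9.81 = 3531.6 m/s

3531.6 m/s


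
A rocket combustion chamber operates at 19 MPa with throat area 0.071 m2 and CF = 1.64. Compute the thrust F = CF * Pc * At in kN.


F = 1.64 * 19e6 * 0.071 = 2.2124e+06 N = 2212.4 kN

2212.4 kN


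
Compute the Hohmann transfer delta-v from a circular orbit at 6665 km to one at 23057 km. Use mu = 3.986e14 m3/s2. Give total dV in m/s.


V1 = sqrt(mu/r1) = 7733.37 m/s
dV1 = V1*(sqrt(2*r2/(r1+r2)) - 1) = 1899.29 m/s
V2 = sqrt(mu/r2) = 4157.83 m/s
dV2 = V2*(1 - sqrt(2*r1/(r1+r2))) = 1373.36 m/s
Total dV = 3273 m/s

3273 m/s


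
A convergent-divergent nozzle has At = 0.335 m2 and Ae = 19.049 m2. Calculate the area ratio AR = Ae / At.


AR = 19.049 / 0.335 = 56.9

56.9


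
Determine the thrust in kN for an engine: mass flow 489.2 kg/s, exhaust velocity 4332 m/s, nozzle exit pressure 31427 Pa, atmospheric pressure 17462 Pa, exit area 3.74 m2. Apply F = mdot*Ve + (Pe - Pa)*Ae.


F = 489.2 * 4332 + (31427 - 17462) * 3.74 = 2.1714e+06 N = 2171.4 kN

2171.4 kN


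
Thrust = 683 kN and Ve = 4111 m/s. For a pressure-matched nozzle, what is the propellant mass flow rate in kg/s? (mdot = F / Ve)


mdot = F / Ve = 683000 / 4111 = 166.1 kg/s

166.1 kg/s


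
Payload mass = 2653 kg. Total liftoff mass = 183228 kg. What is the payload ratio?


PR = 2653 / 183228 = 0.0145

0.0145


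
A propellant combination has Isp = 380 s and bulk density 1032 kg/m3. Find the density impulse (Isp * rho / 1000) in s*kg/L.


rho*Isp = 380 * 1032 / 1000 = 392 s*kg/L

392 s*kg/L


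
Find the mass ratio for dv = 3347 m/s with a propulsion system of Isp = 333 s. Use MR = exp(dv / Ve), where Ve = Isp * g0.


Ve = 333 * 9.81 = 3266.73 m/s
MR = exp(3347 / 3266.73) = 2.786

2.786


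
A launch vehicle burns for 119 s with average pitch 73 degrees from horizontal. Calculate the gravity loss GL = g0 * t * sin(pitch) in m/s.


GL = 9.81 * 119 * sin(73 deg) = 1116 m/s

1116 m/s


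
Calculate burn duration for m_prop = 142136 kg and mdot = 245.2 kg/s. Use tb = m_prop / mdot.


tb = 142136 / 245.2 = 579.7 s

579.7 s


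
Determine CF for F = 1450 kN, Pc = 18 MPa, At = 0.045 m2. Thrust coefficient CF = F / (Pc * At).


CF = 1450000 / (18e6 * 0.045) = 1.79

1.79


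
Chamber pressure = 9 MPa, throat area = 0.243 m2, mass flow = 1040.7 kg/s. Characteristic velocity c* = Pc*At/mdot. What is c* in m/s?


c* = 9e6 * 0.243 / 1040.7 = 2101 m/s

2101 m/s


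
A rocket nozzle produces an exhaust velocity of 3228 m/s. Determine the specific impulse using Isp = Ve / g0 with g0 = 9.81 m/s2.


Isp = Ve / g0 = 3228 / 9.81 = 329.1 s

329.1 s


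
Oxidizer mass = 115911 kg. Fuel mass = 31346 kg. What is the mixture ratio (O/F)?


MR = 115911 / 31346 = 3.7

3.7


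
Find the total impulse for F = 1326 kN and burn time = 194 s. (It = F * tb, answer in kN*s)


It = 1326 * 194 = 257244 kN*s

257244 kN*s


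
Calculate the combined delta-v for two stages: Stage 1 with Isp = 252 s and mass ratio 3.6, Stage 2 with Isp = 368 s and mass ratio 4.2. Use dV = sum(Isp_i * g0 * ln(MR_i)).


dV1 = 252 * 9.81 * ln(3.6) = 3166.6 m/s
dV2 = 368 * 9.81 * ln(4.2) = 5180.8 m/s
Total dV = 3166.6 + 5180.8 = 8347.4 m/s ~ 8347 m/s

8347 m/s


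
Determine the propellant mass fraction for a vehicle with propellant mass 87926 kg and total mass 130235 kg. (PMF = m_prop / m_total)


PMF = 87926 / 130235 = 0.675

0.675


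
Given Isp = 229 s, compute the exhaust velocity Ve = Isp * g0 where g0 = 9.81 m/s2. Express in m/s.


Ve = Isp * g0 = 229 * 9.81 = 2246.5 m/s

2246.5 m/s


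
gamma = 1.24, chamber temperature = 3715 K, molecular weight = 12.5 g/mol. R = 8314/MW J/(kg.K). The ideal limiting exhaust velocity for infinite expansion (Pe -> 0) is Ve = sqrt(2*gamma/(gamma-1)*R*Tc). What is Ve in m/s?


R = 8314 / 12.5 = 665.12 J/(kg.K)
Ve = sqrt(2 * 1.24 / (1.24 - 1) * 665.12 * 3715) = 5053 m/s

5053 m/s


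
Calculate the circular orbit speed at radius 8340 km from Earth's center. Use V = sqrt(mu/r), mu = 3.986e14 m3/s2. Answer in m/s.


V = sqrt(3.986e14 / 8340000) = 6913 m/s

6913 m/s


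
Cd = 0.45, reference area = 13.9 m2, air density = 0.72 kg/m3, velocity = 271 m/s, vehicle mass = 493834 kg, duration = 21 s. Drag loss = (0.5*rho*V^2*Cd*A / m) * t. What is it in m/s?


D = 0.5 * 0.72 * 271^2 * 0.45 * 13.9 = 165374.44 N
a = 165374.44 / 493834 = 0.3349 m/s2
dV = 0.3349 * 21 = 7.0 m/s

7.0 m/s


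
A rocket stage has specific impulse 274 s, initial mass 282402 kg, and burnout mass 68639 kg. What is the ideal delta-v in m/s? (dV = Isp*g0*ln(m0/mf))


Ve = 274 * 9.81 = 2687.94 m/s
dV = 2687.94 * ln(282402/68639) = 3802 m/s

3802 m/s


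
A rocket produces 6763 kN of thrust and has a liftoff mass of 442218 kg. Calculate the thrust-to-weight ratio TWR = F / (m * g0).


TWR = 6763000 / (442218 * 9.81) = 1.56

1.56


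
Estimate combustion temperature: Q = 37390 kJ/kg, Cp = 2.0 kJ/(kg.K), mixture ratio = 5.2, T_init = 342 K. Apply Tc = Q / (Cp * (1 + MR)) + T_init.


Tc = 37390 / (2.0 * (1 + 5.2)) + 342 = 3357 K

3357 K


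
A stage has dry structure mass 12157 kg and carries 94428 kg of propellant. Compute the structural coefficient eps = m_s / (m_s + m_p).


eps = 12157 / (12157 + 94428) = 0.1141

0.1141


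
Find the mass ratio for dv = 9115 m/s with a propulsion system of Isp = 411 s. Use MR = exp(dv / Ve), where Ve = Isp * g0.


Ve = 411 * 9.81 = 4031.91 m/s
MR = exp(9115 / 4031.91) = 9.59

9.59


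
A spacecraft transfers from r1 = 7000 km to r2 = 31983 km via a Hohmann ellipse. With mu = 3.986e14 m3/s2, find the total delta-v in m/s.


V1 = sqrt(mu/r1) = 7546.05 m/s
dV1 = V1*(sqrt(2*r2/(r1+r2)) - 1) = 2120.17 m/s
V2 = sqrt(mu/r2) = 3530.28 m/s
dV2 = V2*(1 - sqrt(2*r1/(r1+r2))) = 1414.67 m/s
Total dV = 3535 m/s

3535 m/s


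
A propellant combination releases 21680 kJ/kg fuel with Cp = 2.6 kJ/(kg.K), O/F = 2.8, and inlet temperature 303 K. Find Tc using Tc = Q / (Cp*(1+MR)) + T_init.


Tc = 21680 / (2.6 * (1 + 2.8)) + 303 = 2497 K

2497 K


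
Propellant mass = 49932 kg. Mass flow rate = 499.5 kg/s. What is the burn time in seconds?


tb = 49932 / 499.5 = 100.0 s

100.0 s


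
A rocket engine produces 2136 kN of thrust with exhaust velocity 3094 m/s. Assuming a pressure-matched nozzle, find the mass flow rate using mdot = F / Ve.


mdot = F / Ve = 2136000 / 3094 = 690.4 kg/s

690.4 kg/s


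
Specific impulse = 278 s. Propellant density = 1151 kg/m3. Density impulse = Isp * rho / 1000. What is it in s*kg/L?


rho*Isp = 278 * 1151 / 1000 = 320 s*kg/L

320 s*kg/L


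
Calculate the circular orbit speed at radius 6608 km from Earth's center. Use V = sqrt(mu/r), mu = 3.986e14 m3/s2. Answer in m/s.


V = sqrt(3.986e14 / 6608000) = 7767 m/s

7767 m/s


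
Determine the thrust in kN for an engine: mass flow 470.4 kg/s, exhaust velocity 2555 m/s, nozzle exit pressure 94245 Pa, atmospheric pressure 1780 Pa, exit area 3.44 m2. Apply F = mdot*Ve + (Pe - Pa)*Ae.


F = 470.4 * 2555 + (94245 - 1780) * 3.44 = 1.5200e+06 N = 1520.0 kN

1520.0 kN


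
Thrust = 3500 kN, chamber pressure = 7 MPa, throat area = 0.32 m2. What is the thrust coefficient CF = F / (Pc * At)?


CF = 3500000 / (7e6 * 0.32) = 1.56

1.56


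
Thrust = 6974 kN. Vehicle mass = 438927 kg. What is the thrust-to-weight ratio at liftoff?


TWR = 6974000 / (438927 * 9.81) = 1.62

1.62


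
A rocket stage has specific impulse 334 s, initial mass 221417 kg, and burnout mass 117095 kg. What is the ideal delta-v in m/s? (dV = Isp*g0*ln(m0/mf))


Ve = 334 * 9.81 = 3276.54 m/s
dV = 3276.54 * ln(221417/117095) = 2087 m/s

2087 m/s


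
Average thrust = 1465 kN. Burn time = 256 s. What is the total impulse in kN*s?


It = 1465 * 256 = 375040 kN*s

375040 kN*s


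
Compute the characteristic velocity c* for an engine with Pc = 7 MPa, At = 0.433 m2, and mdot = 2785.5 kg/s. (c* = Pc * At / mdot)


c* = 7e6 * 0.433 / 2785.5 = 1088 m/s

1088 m/s


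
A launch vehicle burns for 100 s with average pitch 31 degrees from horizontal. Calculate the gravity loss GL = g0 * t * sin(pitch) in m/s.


GL = 9.81 * 100 * sin(31 deg) = 505 m/s

505 m/s


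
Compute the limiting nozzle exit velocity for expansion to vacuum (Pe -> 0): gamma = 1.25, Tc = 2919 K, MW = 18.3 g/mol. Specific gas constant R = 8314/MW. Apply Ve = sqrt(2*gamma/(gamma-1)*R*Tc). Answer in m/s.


R = 8314 / 18.3 = 454.32 J/(kg.K)
Ve = sqrt(2 * 1.25 / (1.25 - 1) * 454.32 * 2919) = 3642 m/s

3642 m/s


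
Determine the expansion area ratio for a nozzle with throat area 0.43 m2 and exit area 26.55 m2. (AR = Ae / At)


AR = 26.55 / 0.43 = 61.7

61.7


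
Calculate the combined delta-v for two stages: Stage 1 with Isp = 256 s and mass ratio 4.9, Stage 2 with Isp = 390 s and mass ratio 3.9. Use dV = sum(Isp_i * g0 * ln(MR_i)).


dV1 = 256 * 9.81 * ln(4.9) = 3991.1 m/s
dV2 = 390 * 9.81 * ln(3.9) = 5207.0 m/s
Total dV = 3991.1 + 5207.0 = 9198.1 m/s ~ 9198 m/s

9198 m/s


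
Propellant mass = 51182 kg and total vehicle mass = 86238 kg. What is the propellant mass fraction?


PMF = 51182 / 86238 = 0.593

0.593


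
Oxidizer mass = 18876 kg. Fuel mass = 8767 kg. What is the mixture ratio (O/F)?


MR = 18876 / 8767 = 2.15

2.15


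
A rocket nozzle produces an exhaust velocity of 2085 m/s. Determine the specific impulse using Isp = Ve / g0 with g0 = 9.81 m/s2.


Isp = Ve / g0 = 2085 / 9.81 = 212.5 s

212.5 s


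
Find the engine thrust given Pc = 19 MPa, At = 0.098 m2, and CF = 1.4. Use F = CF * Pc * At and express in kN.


F = 1.4 * 19e6 * 0.098 = 2.6068e+06 N = 2606.8 kN

2606.8 kN


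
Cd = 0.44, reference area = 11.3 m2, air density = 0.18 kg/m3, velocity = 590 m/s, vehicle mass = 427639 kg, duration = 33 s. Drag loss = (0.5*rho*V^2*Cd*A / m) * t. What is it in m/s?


D = 0.5 * 0.18 * 590^2 * 0.44 * 11.3 = 155767.79 N
a = 155767.79 / 427639 = 0.3643 m/s2
dV = 0.3643 * 33 = 12.0 m/s

12.0 m/s


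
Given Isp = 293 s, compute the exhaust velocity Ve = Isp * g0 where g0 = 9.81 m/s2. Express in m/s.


Ve = Isp * g0 = 293 * 9.81 = 2874.3 m/s

2874.3 m/s


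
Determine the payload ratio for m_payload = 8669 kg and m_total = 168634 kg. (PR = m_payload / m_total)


PR = 8669 / 168634 = 0.0514

0.0514


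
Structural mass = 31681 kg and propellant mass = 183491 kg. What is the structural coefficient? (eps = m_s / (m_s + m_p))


eps = 31681 / (31681 + 183491) = 0.1472

0.1472


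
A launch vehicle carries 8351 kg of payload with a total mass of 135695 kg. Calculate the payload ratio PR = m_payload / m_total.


PR = 8351 / 135695 = 0.0615

0.0615


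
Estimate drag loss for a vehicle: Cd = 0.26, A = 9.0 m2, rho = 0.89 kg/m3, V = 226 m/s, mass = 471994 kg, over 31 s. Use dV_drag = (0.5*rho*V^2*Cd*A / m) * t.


D = 0.5 * 0.89 * 226^2 * 0.26 * 9.0 = 53185.44 N
a = 53185.44 / 471994 = 0.1127 m/s2
dV = 0.1127 * 31 = 3.5 m/s

3.5 m/s


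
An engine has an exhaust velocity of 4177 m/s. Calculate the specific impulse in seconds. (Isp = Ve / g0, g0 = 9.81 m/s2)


Isp = Ve / g0 = 4177 / 9.81 = 425.8 s

425.8 s


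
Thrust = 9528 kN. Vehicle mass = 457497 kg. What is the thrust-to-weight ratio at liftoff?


TWR = 9528000 / (457497 * 9.81) = 2.12

2.12


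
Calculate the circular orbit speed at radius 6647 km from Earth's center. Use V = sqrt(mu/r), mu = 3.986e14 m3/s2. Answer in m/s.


V = sqrt(3.986e14 / 6647000) = 7744 m/s

7744 m/s


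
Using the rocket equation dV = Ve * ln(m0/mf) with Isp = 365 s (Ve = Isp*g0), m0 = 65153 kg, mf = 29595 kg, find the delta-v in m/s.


Ve = 365 * 9.81 = 3580.65 m/s
dV = 3580.65 * ln(65153/29595) = 2826 m/s

2826 m/s


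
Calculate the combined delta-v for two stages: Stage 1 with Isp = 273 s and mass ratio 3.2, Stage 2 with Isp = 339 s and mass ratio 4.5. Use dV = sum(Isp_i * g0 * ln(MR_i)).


dV1 = 273 * 9.81 * ln(3.2) = 3115.1 m/s
dV2 = 339 * 9.81 * ln(4.5) = 5001.9 m/s
Total dV = 3115.1 + 5001.9 = 8117.0 m/s ~ 8117 m/s

8117 m/s


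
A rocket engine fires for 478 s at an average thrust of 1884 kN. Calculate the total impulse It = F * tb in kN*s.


It = 1884 * 478 = 900552 kN*s

900552 kN*s


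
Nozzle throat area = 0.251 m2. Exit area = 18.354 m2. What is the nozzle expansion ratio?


AR = 18.354 / 0.251 = 73.1

73.1


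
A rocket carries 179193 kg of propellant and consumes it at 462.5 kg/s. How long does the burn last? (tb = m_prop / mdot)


tb = 179193 / 462.5 = 387.4 s

387.4 s


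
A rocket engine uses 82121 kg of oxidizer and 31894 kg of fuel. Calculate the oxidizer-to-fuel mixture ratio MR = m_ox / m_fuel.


MR = 82121 / 31894 = 2.57

2.57


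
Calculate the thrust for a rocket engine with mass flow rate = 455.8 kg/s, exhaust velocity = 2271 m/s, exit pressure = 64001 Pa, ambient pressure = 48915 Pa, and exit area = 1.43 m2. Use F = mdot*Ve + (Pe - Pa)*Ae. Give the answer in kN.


F = 455.8 * 2271 + (64001 - 48915) * 1.43 = 1.0567e+06 N = 1056.7 kN

1056.7 kN


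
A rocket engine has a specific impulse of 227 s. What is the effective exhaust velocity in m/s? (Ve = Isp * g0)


Ve = Isp * g0 = 227 * 9.81 = 2226.9 m/s

2226.9 m/s


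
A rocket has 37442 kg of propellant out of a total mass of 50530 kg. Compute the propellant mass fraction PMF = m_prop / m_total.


PMF = 37442 / 50530 = 0.741

0.741


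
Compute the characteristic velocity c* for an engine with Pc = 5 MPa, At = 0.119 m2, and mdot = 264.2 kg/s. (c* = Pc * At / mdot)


c* = 5e6 * 0.119 / 264.2 = 2252 m/s

2252 m/s


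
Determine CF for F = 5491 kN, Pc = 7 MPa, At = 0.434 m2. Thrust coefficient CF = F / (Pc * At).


CF = 5491000 / (7e6 * 0.434) = 1.81

1.81


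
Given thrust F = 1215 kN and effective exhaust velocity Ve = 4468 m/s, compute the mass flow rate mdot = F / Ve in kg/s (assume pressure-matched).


mdot = F / Ve = 1215000 / 4468 = 271.9 kg/s

271.9 kg/s


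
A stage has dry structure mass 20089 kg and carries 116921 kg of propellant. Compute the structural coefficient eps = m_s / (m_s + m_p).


eps = 20089 / (20089 + 116921) = 0.1466

0.1466


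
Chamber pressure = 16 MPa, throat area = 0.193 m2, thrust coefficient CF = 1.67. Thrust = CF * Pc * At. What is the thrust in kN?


F = 1.67 * 16e6 * 0.193 = 5.1570e+06 N = 5157.0 kN

5157.0 kN


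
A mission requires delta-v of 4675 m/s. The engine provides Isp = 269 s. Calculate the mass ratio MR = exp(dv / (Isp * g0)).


Ve = 269 * 9.81 = 2638.89 m/s
MR = exp(4675 / 2638.89) = 5.88

5.88


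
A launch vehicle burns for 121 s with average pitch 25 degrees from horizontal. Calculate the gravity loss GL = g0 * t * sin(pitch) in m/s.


GL = 9.81 * 121 * sin(25 deg) = 502 m/s

502 m/s


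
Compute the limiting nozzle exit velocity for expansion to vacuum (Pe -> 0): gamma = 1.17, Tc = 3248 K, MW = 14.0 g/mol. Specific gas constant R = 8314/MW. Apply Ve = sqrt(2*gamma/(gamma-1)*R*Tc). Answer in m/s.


R = 8314 / 14.0 = 593.86 J/(kg.K)
Ve = sqrt(2 * 1.17 / (1.17 - 1) * 593.86 * 3248) = 5153 m/s

5153 m/s


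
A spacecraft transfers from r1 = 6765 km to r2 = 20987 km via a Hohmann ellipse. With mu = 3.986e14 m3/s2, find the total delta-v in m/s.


V1 = sqrt(mu/r1) = 7676.0 m/s
dV1 = V1*(sqrt(2*r2/(r1+r2)) - 1) = 1764.13 m/s
V2 = sqrt(mu/r2) = 4358.06 m/s
dV2 = V2*(1 - sqrt(2*r1/(r1+r2))) = 1315.11 m/s
Total dV = 3079 m/s

3079 m/s


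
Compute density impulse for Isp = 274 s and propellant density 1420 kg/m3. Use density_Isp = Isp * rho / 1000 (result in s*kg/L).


rho*Isp = 274 * 1420 / 1000 = 389 s*kg/L

389 s*kg/L


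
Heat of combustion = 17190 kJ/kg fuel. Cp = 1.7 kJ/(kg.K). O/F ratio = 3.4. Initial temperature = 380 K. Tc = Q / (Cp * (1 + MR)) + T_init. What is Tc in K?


Tc = 17190 / (1.7 * (1 + 3.4)) + 380 = 2678 K

2678 K


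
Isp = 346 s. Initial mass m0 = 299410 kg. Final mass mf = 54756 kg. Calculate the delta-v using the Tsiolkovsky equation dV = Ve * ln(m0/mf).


Ve = 346 * 9.81 = 3394.26 m/s
dV = 3394.26 * ln(299410/54756) = 5767 m/s

5767 m/s


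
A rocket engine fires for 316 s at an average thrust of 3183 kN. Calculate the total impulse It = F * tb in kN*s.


It = 3183 * 316 = 1005828 kN*s

1005828 kN*s


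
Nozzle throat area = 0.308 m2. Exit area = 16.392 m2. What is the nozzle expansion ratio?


AR = 16.392 / 0.308 = 53.2

53.2


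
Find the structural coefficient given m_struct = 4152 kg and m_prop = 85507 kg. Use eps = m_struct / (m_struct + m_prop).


eps = 4152 / (4152 + 85507) = 0.0463

0.0463


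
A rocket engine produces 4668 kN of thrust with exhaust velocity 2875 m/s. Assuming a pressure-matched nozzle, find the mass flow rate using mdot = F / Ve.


mdot = F / Ve = 4668000 / 2875 = 1623.7 kg/s

1623.7 kg/s


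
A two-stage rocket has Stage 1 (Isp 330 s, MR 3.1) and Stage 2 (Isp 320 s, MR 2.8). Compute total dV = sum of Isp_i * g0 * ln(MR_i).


dV1 = 330 * 9.81 * ln(3.1) = 3662.7 m/s
dV2 = 320 * 9.81 * ln(2.8) = 3232.2 m/s
Total dV = 3662.7 + 3232.2 = 6894.9 m/s ~ 6895 m/s

6895 m/s
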